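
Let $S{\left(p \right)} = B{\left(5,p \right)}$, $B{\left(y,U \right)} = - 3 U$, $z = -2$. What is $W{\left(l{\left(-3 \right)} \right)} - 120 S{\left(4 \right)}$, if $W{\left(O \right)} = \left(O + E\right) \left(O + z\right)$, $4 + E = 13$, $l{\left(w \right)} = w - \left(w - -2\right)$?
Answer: $1412$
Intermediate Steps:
$l{\left(w \right)} = -2$ ($l{\left(w \right)} = w - \left(w + 2\right) = w - \left(2 + w\right) = -2$)
$S{\left(p \right)} = - 3 p$
$E = 9$ ($E = -4 + 13 = 9$)
$W{\left(O \right)} = \left(-2 + O\right) \left(9 + O\right)$ ($W{\left(O \right)} = \left(O + 9\right) \left(O - 2\right) = \left(9 + O\right) \left(-2 + O\right) = \left(-2 + O\right) \left(9 + O\right)$)
$W{\left(l{\left(-3 \right)} \right)} - 120 S{\left(4 \right)} = \left(-18 + \left(-2\right)^{2} + 7 \left(-2\right)\right) - 120 \left(\left(-3\right) 4\right) = \left(-18 + 4 - 14\right) - -1440 = -28 + 1440 = 1412$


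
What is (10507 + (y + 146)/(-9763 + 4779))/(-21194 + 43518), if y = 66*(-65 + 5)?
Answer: 26185351/55631408 ≈ 0.47069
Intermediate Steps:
y = -3960 (y = 66*(-60) = -3960)
(10507 + (y + 146)/(-9763 + 4779))/(-21194 + 43518) = (10507 + (-3960 + 146)/(-9763 + 4779))/(-21194 + 43518) = (10507 - 3814/(-4984))/22324 = (10507 - 3814*(-1/4984))*(1/22324) = (10507 + 1907/2492)*(1/22324) = (26185351/2492)*(1/22324) = 26185351/55631408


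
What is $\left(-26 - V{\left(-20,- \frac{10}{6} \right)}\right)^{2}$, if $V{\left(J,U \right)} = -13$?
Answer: $169$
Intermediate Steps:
$\left(-26 - V{\left(-20,- \frac{10}{6} \right)}\right)^{2} = \left(-26 - -13\right)^{2} = \left(-26 + 13\right)^{2} = \left(-13\right)^{2} = 169$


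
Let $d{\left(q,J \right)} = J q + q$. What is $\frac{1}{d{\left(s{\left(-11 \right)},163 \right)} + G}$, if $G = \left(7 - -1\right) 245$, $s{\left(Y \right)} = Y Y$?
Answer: $\frac{1}{21804} \approx 4.5863 \cdot 10^{-5}$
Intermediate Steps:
$s{\left(Y \right)} = Y^{2}$
$d{\left(q,J \right)} = q + J q$
$G = 1960$ ($G = \left(7 + 1\right) 245 = 8 \cdot 245 = 1960$)
$\frac{1}{d{\left(s{\left(-11 \right)},163 \right)} + G} = \frac{1}{\left(-11\right)^{2} \left(1 + 163\right) + 1960} = \frac{1}{121 \cdot 164 + 1960} = \frac{1}{19844 + 1960} = \frac{1}{21804}$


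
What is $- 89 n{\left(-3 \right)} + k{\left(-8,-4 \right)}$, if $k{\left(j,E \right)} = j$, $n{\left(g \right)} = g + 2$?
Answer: $81$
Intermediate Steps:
$n{\left(g \right)} = 2 + g$
$- 89 n{\left(-3 \right)} + k{\left(-8,-4 \right)} = - 89 \left(2 - 3\right) - 8 = \left(-89\right) \left(-1\right) - 8 = 89 - 8 = 81$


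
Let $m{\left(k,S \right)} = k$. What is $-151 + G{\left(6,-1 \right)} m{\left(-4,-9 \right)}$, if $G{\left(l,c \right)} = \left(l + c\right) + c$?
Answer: $-167$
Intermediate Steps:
$G{\left(l,c \right)} = l + 2 c$ ($G{\left(l,c \right)} = \left(c + l\right) + c = l + 2 c$)
$-151 + G{\left(6,-1 \right)} m{\left(-4,-9 \right)} = -151 + \left(6 + 2 \left(-1\right)\right) \left(-4\right) = -151 + \left(6 - 2\right) \left(-4\right) = -151 + 4 \left(-4\right) = -151 - 16 = -167$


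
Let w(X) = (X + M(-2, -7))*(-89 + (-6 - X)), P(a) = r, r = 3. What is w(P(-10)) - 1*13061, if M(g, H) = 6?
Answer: -13943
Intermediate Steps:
P(a) = 3
w(X) = (-95 - X)*(6 + X) (w(X) = (X + 6)*(-89 + (-6 - X)) = (6 + X)*(-95 - X) = (-95 - X)*(6 + X))
w(P(-10)) - 1*13061 = (-570 - 1*3² - 101*3) - 1*13061 = (-570 - 1*9 - 303) - 13061 = (-570 - 9 - 303) - 13061 = -882 - 13061 = -13943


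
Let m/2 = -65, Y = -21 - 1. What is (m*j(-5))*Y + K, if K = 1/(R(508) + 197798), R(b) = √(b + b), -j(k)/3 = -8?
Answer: 1342737320183059/19562023894 - √254/19562023894 ≈ 68640.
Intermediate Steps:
j(k) = 24 (j(k) = -3*(-8) = 24)
Y = -22
R(b) = √2*√b (R(b) = √(2*b) = √2*√b)
m = -130 (m = 2*(-65) = -130)
K = 1/(197798 + 2*√254) (K = 1/(√2*√508 + 197798) = 1/(√2*(2*√127) + 197798) = 1/(2*√254 + 197798) = 1/(197798 + 2*√254) ≈ 5.0548e-6)
(m*j(-5))*Y + K = -130*24*(-22) + (98899/19562023894 - √254/19562023894) = -3120*(-22) + (98899/19562023894 - √254/19562023894) = 68640 + (98899/19562023894 - √254/19562023894) = 1342737320183059/19562023894 - √254/19562023894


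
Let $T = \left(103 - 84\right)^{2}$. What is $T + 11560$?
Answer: $11921$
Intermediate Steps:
$T = 361$ ($T = 19^{2} = 361$)
$T + 11560 = 361 + 11560 = 11921$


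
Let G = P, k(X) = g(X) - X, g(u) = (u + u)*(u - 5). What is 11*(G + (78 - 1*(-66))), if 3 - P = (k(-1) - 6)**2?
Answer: 1078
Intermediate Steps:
g(u) = 2*u*(-5 + u) (g(u) = (2*u)*(-5 + u) = 2*u*(-5 + u))
k(X) = -X + 2*X*(-5 + X) (k(X) = 2*X*(-5 + X) - X = -X + 2*X*(-5 + X))
P = -46 (P = 3 - (-(-11 + 2*(-1)) - 6)**2 = 3 - (-(-11 - 2) - 6)**2 = 3 - (-1*(-13) - 6)**2 = 3 - (13 - 6)**2 = 3 - 1*7**2 = 3 - 1*49 = 3 - 49 = -46)
G = -46
11*(G + (78 - 1*(-66))) = 11*(-46 + (78 - 1*(-66))) = 11*(-46 + (78 + 66)) = 11*(-46 + 144) = 11*98 = 1078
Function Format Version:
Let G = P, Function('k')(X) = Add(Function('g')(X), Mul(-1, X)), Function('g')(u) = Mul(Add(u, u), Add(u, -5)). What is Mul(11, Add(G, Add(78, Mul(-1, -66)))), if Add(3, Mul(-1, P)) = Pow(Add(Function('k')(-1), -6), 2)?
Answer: 1078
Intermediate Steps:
Function('g')(u) = Mul(2, u, Add(-5, u)) (Function('g')(u) = Mul(Mul(2, u), Add(-5, u)) = Mul(2, u, Add(-5, u)))
Function('k')(X) = Add(Mul(-1, X), Mul(2, X, Add(-5, X))) (Function('k')(X) = Add(Mul(2, X, Add(-5, X)), Mul(-1, X)) = Add(Mul(-1, X), Mul(2, X, Add(-5, X))))
P = -46 (P = Add(3, Mul(-1, Pow(Add(Mul(-1, Add(-11, Mul(2, -1))), -6), 2))) = Add(3, Mul(-1, Pow(Add(Mul(-1, Add(-11, -2)), -6), 2))) = Add(3, Mul(-1, Pow(Add(Mul(-1, -13), -6), 2))) = Add(3, Mul(-1, Pow(Add(13, -6), 2))) = Add(3, Mul(-1, Pow(7, 2))) = Add(3, Mul(-1, 49)) = Add(3, -49) = -46)
G = -46
Mul(11, Add(G, Add(78, Mul(-1, -66)))) = Mul(11, Add(-46, Add(78, Mul(-1, -66)))) = Mul(11, Add(-46, Add(78, 66))) = Mul(11, Add(-46, 144)) = Mul(11, 98) = 1078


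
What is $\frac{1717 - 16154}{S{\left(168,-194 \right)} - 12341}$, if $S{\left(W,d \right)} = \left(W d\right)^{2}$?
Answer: $- \frac{14437}{1062226123} \approx -1.3591 \cdot 10^{-5}$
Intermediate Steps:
$S{\left(W,d \right)} = W^{2} d^{2}$
$\frac{1717 - 16154}{S{\left(168,-194 \right)} - 12341} = \frac{1717 - 16154}{168^{2} \left(-194\right)^{2} - 12341} = \frac{1717 - 16154}{28224 \cdot 37636 - 12341} = - \frac{14437}{1062238464 - 12341} = - \frac{14437}{1062226123}$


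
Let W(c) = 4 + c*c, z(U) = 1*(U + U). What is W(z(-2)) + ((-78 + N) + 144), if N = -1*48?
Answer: 38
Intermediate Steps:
N = -48
z(U) = 2*U (z(U) = 1*(2*U) = 2*U)
W(c) = 4 + c²
W(z(-2)) + ((-78 + N) + 144) = (4 + (2*(-2))²) + ((-78 - 48) + 144) = (4 + (-4)²) + (-126 + 144) = (4 + 16) + 18 = 20 + 18 = 38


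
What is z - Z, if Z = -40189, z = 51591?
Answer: 91780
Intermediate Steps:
z - Z = 51591 - 1*(-40189) = 51591 + 40189 = 91780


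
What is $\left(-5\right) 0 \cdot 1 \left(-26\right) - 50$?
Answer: $-50$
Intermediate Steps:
$\left(-5\right) 0 \cdot 1 \left(-26\right) - 50 = 0 \cdot 1 \left(-26\right) - 50 = 0 \left(-26\right) - 50 = 0 - 50 = -50$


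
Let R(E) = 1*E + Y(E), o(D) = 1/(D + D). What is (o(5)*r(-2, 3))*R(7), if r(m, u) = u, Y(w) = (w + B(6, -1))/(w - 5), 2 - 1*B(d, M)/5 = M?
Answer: 27/5 ≈ 5.4000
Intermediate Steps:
B(d, M) = 10 - 5*M
o(D) = 1/(2*D)
Y(w) = (15 + w)/(-5 + w) (Y(w) = (w + (10 - 5*(-1)))/(w - 5) = (w + (10 + 5))/(-5 + w) = (w + 15)/(-5 + w) = (15 + w)/(-5 + w))
R(E) = E + (15 + E)/(-5 + E) (R(E) = 1*E + (15 + E)/(-5 + E) = E + (15 + E)/(-5 + E))
(o(5)*r(-2, 3))*R(7) = (((½)/5)*3)*((15 + 7 + 7*(-5 + 7))/(-5 + 7)) = (((½)*(⅕))*3)*((15 + 7 + 7*2)/2) = ((⅒)*3)*((15 + 7 + 14)/2) = 3*((½)*36)/10 = (3/10)*18 = 27/5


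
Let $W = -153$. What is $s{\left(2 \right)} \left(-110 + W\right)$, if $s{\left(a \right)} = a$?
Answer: $-526$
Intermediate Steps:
$s{\left(2 \right)} \left(-110 + W\right) = 2 \left(-110 - 153\right) = 2 \left(-263\right) = -526$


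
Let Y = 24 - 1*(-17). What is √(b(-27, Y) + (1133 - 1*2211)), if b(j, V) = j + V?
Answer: 2*I*√266 ≈ 32.619*I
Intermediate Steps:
Y = 41 (Y = 24 + 17 = 41)
b(j, V) = V + j
√(b(-27, Y) + (1133 - 1*2211)) = √((41 - 27) + (1133 - 1*2211)) = √(14 + (1133 - 2211)) = √(14 - 1078) = √(-1064) = 2*I*√266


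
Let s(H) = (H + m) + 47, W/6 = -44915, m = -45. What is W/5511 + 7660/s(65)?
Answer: 8052810/123079 ≈ 65.428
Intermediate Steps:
W = -269490 (W = 6*(-44915) = -269490)
s(H) = 2 + H (s(H) = (H - 45) + 47 = (-45 + H) + 47 = 2 + H)
W/5511 + 7660/s(65) = -269490/5511 + 7660/(2 + 65) = -269490*1/5511 + 7660/67 = -89830/1837 + 7660*(1/67) = -89830/1837 + 7660/67 = 8052810/123079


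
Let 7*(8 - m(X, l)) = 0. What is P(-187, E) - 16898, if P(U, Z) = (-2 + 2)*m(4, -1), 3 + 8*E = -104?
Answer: -16898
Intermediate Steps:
E = -107/8 (E = -3/8 + (⅛)*(-104) = -3/8 - 13 = -107/8 ≈ -13.375)
m(X, l) = 8 (m(X, l) = 8 - ⅐*0 = 8 + 0 = 8)
P(U, Z) = 0 (P(U, Z) = (-2 + 2)*8 = 0*8 = 0)
P(-187, E) - 16898 = 0 - 16898 = -16898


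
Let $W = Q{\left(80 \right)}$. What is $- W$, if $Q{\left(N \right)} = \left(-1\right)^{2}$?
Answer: $-1$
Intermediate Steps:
$Q{\left(N \right)} = 1$
$W = 1$
$- W = \left(-1\right) 1 = -1$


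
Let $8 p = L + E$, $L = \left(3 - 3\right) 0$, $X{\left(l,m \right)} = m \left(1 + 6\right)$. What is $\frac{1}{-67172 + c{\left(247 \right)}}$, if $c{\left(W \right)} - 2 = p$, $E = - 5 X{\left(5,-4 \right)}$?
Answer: $- \frac{2}{134305} \approx -1.4891 \cdot 10^{-5}$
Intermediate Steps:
$X{\left(l,m \right)} = 7 m$ ($X{\left(l,m \right)} = m 7 = 7 m$)
$L = 0$ ($L = 0 \cdot 0 = 0$)
$E = 140$ ($E = - 5 \cdot 7 \left(-4\right) = \left(-5\right) \left(-28\right) = 140$)
$p = \frac{35}{2}$ ($p = \frac{0 + 140}{8} = \frac{1}{8} \cdot 140 = \frac{35}{2} \approx 17.5$)
$c{\left(W \right)} = \frac{39}{2}$ ($c{\left(W \right)} = 2 + \frac{35}{2} = \frac{39}{2}$)
$\frac{1}{-67172 + c{\left(247 \right)}} = \frac{1}{-67172 + \frac{39}{2}} = \frac{1}{- \frac{134305}{2}} = - \frac{2}{134305}$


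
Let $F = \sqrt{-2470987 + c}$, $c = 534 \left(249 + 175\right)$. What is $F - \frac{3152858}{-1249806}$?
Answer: $\frac{1576429}{624903} + i \sqrt{2244571} \approx 2.5227 + 1498.2 i$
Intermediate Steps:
$c = 226416$ ($c = 534 \cdot 424 = 226416$)
$F = i \sqrt{2244571}$ ($F = \sqrt{-2470987 + 226416} = \sqrt{-2244571} = i \sqrt{2244571} \approx 1498.2 i$)
$F - \frac{3152858}{-1249806} = i \sqrt{2244571} - \frac{3152858}{-1249806} = i \sqrt{2244571} - 3152858 \left(- \frac{1}{1249806}\right) = i \sqrt{2244571} - - \frac{1576429}{624903} = i \sqrt{2244571} + \frac{1576429}{624903} = \frac{1576429}{624903} + i \sqrt{2244571}$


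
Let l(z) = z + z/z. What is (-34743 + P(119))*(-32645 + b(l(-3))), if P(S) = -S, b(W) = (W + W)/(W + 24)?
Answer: 12518839614/11 ≈ 1.1381e+9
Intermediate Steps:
l(z) = 1 + z (l(z) = z + 1 = 1 + z)
b(W) = 2*W/(24 + W) (b(W) = (2*W)/(24 + W) = 2*W/(24 + W))
(-34743 + P(119))*(-32645 + b(l(-3))) = (-34743 - 1*119)*(-32645 + 2*(1 - 3)/(24 + (1 - 3))) = (-34743 - 119)*(-32645 + 2*(-2)/(24 - 2)) = -34862*(-32645 + 2*(-2)/22) = -34862*(-32645 + 2*(-2)*(1/22)) = -34862*(-32645 - 2/11) = -34862*(-359097/11) = 12518839614/11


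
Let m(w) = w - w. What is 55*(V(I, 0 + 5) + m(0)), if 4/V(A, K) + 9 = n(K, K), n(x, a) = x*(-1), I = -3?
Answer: -110/7 ≈ -15.714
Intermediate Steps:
n(x, a) = -x
V(A, K) = 4/(-9 - K)
m(w) = 0
55*(V(I, 0 + 5) + m(0)) = 55*(-4/(9 + (0 + 5)) + 0) = 55*(-4/(9 + 5) + 0) = 55*(-4/14 + 0) = 55*(-4*1/14 + 0) = 55*(-2/7 + 0) = 55*(-2/7) = -110/7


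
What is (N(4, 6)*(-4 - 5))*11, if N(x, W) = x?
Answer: -396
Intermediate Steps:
(N(4, 6)*(-4 - 5))*11 = (4*(-4 - 5))*11 = (4*(-9))*11 = -36*11 = -396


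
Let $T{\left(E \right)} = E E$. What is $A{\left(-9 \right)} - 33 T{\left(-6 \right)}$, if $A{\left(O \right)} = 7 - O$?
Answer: $-1172$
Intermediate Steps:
$T{\left(E \right)} = E^{2}$
$A{\left(-9 \right)} - 33 T{\left(-6 \right)} = \left(7 - -9\right) - 33 \left(-6\right)^{2} = \left(7 + 9\right) - 1188 = 16 - 1188 = -1172$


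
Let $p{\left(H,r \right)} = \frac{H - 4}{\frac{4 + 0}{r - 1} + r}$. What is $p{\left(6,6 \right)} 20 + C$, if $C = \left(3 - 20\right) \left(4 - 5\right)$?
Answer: $\frac{389}{17} \approx 22.882$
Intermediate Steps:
$p{\left(H,r \right)} = \frac{-4 + H}{r + \frac{4}{-1 + r}}$ ($p{\left(H,r \right)} = \frac{-4 + H}{\frac{4}{-1 + r} + r} = \frac{-4 + H}{r + \frac{4}{-1 + r}}$)
$C = 17$ ($C = \left(-17\right) \left(-1\right) = 17$)
$p{\left(6,6 \right)} 20 + C = \frac{4 - 6 - 24 + 6 \cdot 6}{4 + 6^{2} - 6} \cdot 20 + 17 = \frac{4 - 6 - 24 + 36}{4 + 36 - 6} \cdot 20 + 17 = \frac{1}{34} \cdot 10 \cdot 20 + 17 = \frac{5}{17} \cdot 20 + 17 = \frac{100}{17} + 17 = \frac{389}{17}$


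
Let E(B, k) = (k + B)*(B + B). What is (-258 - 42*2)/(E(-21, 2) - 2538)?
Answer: 57/290 ≈ 0.19655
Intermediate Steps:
E(B, k) = 2*B*(B + k) (E(B, k) = (B + k)*(2*B) = 2*B*(B + k))
(-258 - 42*2)/(E(-21, 2) - 2538) = (-258 - 42*2)/(2*(-21)*(-21 + 2) - 2538) = (-258 - 84)/(2*(-21)*(-19) - 2538) = -342/(798 - 2538) = -342/(-1740) = -342*(-1/1740) = 57/290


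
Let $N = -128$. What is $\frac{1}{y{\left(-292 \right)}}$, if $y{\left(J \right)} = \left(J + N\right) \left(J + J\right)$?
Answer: $\frac{1}{245280} \approx 4.077 \cdot 10^{-6}$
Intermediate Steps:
$y{\left(J \right)} = 2 J \left(-128 + J\right)$ ($y{\left(J \right)} = \left(J - 128\right) \left(J + J\right) = \left(-128 + J\right) 2 J = 2 J \left(-128 + J\right)$)
$\frac{1}{y{\left(-292 \right)}} = \frac{1}{2 \left(-292\right) \left(-128 - 292\right)} = \frac{1}{2 \left(-292\right) \left(-420\right)} = \frac{1}{245280}$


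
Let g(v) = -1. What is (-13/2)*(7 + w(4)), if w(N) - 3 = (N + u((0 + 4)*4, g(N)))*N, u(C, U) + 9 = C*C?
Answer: -6591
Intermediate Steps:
u(C, U) = -9 + C² (u(C, U) = -9 + C*C = -9 + C²)
w(N) = 3 + N*(247 + N) (w(N) = 3 + (N + (-9 + ((0 + 4)*4)²))*N = 3 + (N + (-9 + (4*4)²))*N = 3 + (N + (-9 + 16²))*N = 3 + (N + (-9 + 256))*N = 3 + (N + 247)*N = 3 + (247 + N)*N = 3 + N*(247 + N))
(-13/2)*(7 + w(4)) = (-13/2)*(7 + (3 + 4² + 247*4)) = (-13*½)*(7 + (3 + 16 + 988)) = -13*(7 + 1007)/2 = -13/2*1014 = -6591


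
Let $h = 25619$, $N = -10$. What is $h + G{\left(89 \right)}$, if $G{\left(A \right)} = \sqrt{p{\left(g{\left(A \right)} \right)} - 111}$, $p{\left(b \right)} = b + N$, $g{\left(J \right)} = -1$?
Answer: $25619 + i \sqrt{122} \approx 25619.0 + 11.045 i$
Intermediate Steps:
$p{\left(b \right)} = -10 + b$ ($p{\left(b \right)} = b - 10 = -10 + b$)
$G{\left(A \right)} = i \sqrt{122}$ ($G{\left(A \right)} = \sqrt{\left(-10 - 1\right) - 111} = \sqrt{-11 - 111} = \sqrt{-122} = i \sqrt{122}$)
$h + G{\left(89 \right)} = 25619 + i \sqrt{122}$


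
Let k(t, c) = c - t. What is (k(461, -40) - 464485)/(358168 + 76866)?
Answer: -232493/217517 ≈ -1.0688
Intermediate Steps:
(k(461, -40) - 464485)/(358168 + 76866) = ((-40 - 1*461) - 464485)/(358168 + 76866) = ((-40 - 461) - 464485)/435034 = (-501 - 464485)*(1/435034) = -464986*1/435034 = -232493/217517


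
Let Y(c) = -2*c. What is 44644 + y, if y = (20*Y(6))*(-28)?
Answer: 51364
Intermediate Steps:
y = 6720 (y = (20*(-2*6))*(-28) = (20*(-12))*(-28) = -240*(-28) = 6720)
44644 + y = 44644 + 6720 = 51364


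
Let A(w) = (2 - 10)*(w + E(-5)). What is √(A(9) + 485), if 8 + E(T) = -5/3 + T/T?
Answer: √4341/3 ≈ 21.962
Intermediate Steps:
E(T) = -26/3 (E(T) = -8 + (-5/3 + T/T) = -8 + (-5*⅓ + 1) = -8 + (-5/3 + 1) = -8 - ⅔ = -26/3)
A(w) = 208/3 - 8*w (A(w) = (2 - 10)*(w - 26/3) = -8*(-26/3 + w) = 208/3 - 8*w)
√(A(9) + 485) = √((208/3 - 8*9) + 485) = √((208/3 - 72) + 485) = √(-8/3 + 485) = √(1447/3) = √4341/3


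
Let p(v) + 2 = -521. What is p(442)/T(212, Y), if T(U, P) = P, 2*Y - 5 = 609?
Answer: -523/307 ≈ -1.7036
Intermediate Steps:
Y = 307 (Y = 5/2 + (½)*609 = 5/2 + 609/2 = 307)
p(v) = -523 (p(v) = -2 - 521 = -523)
p(442)/T(212, Y) = -523/307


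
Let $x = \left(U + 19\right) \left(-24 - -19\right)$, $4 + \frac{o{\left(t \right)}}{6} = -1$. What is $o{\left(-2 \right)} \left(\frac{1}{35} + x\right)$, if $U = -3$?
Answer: $\frac{16794}{7} \approx 2399.1$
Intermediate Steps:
$o{\left(t \right)} = -30$ ($o{\left(t \right)} = -24 + 6 \left(-1\right) = -24 - 6 = -30$)
$x = -80$ ($x = \left(-3 + 19\right) \left(-24 - -19\right) = 16 \left(-24 + 19\right) = 16 \left(-5\right) = -80$)
$o{\left(-2 \right)} \left(\frac{1}{35} + x\right) = - 30 \left(\frac{1}{35} - 80\right) = \left(-30\right) \left(- \frac{2799}{35}\right) = \frac{16794}{7}$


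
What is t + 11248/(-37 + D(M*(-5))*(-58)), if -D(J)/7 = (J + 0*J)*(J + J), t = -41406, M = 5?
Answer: -21012001730/507463 ≈ -41406.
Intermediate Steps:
D(J) = -14*J² (D(J) = -7*(J + 0*J)*(J + J) = -7*(J + 0)*2*J = -7*J*2*J = -14*J²)
t + 11248/(-37 + D(M*(-5))*(-58)) = -41406 + 11248/(-37 - 14*(5*(-5))²*(-58)) = -41406 + 11248/(-37 - 14*(-25)²*(-58)) = -41406 + 11248/(-37 - 14*625*(-58)) = -41406 + 11248/(-37 - 8750*(-58)) = -41406 + 11248/(-37 + 507500) = -41406 + 11248/507463 = -21012001730/507463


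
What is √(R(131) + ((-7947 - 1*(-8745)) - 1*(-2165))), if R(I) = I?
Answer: √3094 ≈ 55.624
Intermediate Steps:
√(R(131) + ((-7947 - 1*(-8745)) - 1*(-2165))) = √(131 + ((-7947 - 1*(-8745)) - 1*(-2165))) = √(131 + ((-7947 + 8745) + 2165)) = √(131 + (798 + 2165)) = √(131 + 2963) = √3094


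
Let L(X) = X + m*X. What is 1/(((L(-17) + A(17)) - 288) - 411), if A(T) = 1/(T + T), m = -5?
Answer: -34/21453 ≈ -0.0015849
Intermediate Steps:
L(X) = -4*X (L(X) = X - 5*X = -4*X)
A(T) = 1/(2*T)
1/(((L(-17) + A(17)) - 288) - 411) = 1/(((-4*(-17) + (½)/17) - 288) - 411) = 1/(((68 + (½)*(1/17)) - 288) - 411) = 1/(((68 + 1/34) - 288) - 411) = 1/((2313/34 - 288) - 411) = 1/(-7479/34 - 411) = 1/(-21453/34) = -34/21453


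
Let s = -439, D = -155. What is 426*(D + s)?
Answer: -253044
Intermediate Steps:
426*(D + s) = 426*(-155 - 439) = 426*(-594) = -253044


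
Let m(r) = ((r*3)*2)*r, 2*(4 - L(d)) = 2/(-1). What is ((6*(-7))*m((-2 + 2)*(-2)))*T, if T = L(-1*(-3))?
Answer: 0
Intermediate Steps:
L(d) = 5 (L(d) = 4 - 1/(-1) = 4 - (-1) = 4 - 1/2*(-2) = 4 + 1 = 5)
m(r) = 6*r**2 (m(r) = ((3*r)*2)*r = (6*r)*r = 6*r**2)
T = 5
((6*(-7))*m((-2 + 2)*(-2)))*T = ((6*(-7))*(6*((-2 + 2)*(-2))**2))*5 = -252*(0*(-2))**2*5 = -252*0**2*5 = -252*0*5 = -42*0*5 = 0*5 = 0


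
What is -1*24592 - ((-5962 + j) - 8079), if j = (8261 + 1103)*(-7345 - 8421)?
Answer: 147622273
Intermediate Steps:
j = -147632824 (j = 9364*(-15766) = -147632824)
-1*24592 - ((-5962 + j) - 8079) = -1*24592 - ((-5962 - 147632824) - 8079) = -24592 - (-147638786 - 8079) = -24592 - 1*(-147646865) = -24592 + 147646865 = 147622273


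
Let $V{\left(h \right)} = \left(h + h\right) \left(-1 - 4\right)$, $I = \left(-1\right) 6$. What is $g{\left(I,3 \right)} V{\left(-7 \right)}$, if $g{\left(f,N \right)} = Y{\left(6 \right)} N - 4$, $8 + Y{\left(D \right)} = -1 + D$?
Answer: $-910$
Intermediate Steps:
$Y{\left(D \right)} = -9 + D$ ($Y{\left(D \right)} = -8 + \left(-1 + D\right) = -9 + D$)
$I = -6$
$V{\left(h \right)} = - 10 h$ ($V{\left(h \right)} = 2 h \left(-5\right) = - 10 h$)
$g{\left(f,N \right)} = -4 - 3 N$ ($g{\left(f,N \right)} = \left(-9 + 6\right) N - 4 = - 3 N - 4 = -4 - 3 N$)
$g{\left(I,3 \right)} V{\left(-7 \right)} = \left(-4 - 9\right) \left(\left(-10\right) \left(-7\right)\right) = \left(-4 - 9\right) 70 = \left(-13\right) 70 = -910$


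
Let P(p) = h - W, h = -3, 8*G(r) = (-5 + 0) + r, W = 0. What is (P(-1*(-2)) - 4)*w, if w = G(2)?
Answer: 21/8 ≈ 2.6250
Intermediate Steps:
G(r) = -5/8 + r/8 (G(r) = ((-5 + 0) + r)/8 = (-5 + r)/8 = -5/8 + r/8)
P(p) = -3 (P(p) = -3 - 1*0 = -3 + 0 = -3)
w = -3/8 (w = -5/8 + (1/8)*2 = -5/8 + 1/4 = -3/8 ≈ -0.37500)
(P(-1*(-2)) - 4)*w = (-3 - 4)*(-3/8) = -7*(-3/8) = 21/8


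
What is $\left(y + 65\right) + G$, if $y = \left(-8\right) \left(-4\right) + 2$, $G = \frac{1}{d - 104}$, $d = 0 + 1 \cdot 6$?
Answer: $\frac{9701}{98} \approx 98.99$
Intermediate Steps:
$d = 6$ ($d = 0 + 6 = 6$)
$G = - \frac{1}{98}$ ($G = \frac{1}{6 - 104} = \frac{1}{-98} = - \frac{1}{98} \approx -0.010204$)
$y = 34$ ($y = 32 + 2 = 34$)
$\left(y + 65\right) + G = \left(34 + 65\right) - \frac{1}{98} = 99 - \frac{1}{98} = \frac{9701}{98}$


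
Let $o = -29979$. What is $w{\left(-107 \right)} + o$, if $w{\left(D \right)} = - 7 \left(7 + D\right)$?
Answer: $-29279$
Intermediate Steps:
$w{\left(D \right)} = -49 - 7 D$
$w{\left(-107 \right)} + o = \left(-49 - -749\right) - 29979 = \left(-49 + 749\right) - 29979 = 700 - 29979 = -29279$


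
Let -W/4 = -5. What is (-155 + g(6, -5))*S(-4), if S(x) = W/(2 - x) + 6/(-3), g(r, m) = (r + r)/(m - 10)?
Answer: -3116/15 ≈ -207.73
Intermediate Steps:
W = 20 (W = -4*(-5) = 20)
g(r, m) = 2*r/(-10 + m) (g(r, m) = (2*r)/(-10 + m) = 2*r/(-10 + m))
S(x) = -2 + 20/(2 - x) (S(x) = 20/(2 - x) + 6/(-3) = 20/(2 - x) + 6*(-⅓) = 20/(2 - x) - 2 = -2 + 20/(2 - x))
(-155 + g(6, -5))*S(-4) = (-155 + 2*6/(-10 - 5))*(2*(-8 - 1*(-4))/(-2 - 4)) = (-155 + 2*6/(-15))*(2*(-8 + 4)/(-6)) = (-155 + 2*6*(-1/15))*(2*(-⅙)*(-4)) = (-155 - ⅘)*(4/3) = -779/5*4/3 = -3116/15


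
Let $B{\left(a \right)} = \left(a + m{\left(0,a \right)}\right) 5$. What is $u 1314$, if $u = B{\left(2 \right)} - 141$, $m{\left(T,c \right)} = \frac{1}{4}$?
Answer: $- \frac{340983}{2} \approx -1.7049 \cdot 10^{5}$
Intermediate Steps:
$m{\left(T,c \right)} = \frac{1}{4}$
$B{\left(a \right)} = \frac{5}{4} + 5 a$ ($B{\left(a \right)} = \left(a + \frac{1}{4}\right) 5 = \left(\frac{1}{4} + a\right) 5 = \frac{5}{4} + 5 a$)
$u = - \frac{519}{4}$ ($u = \left(\frac{5}{4} + 5 \cdot 2\right) - 141 = \left(\frac{5}{4} + 10\right) - 141 = \frac{45}{4} - 141 = - \frac{519}{4} \approx -129.75$)
$u 1314 = \left(- \frac{519}{4}\right) 1314 = - \frac{340983}{2}$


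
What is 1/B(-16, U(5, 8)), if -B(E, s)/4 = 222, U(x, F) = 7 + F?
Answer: -1/888 ≈ -0.0011261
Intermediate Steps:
B(E, s) = -888 (B(E, s) = -4*222 = -888)
1/B(-16, U(5, 8)) = 1/(-888) = -1/888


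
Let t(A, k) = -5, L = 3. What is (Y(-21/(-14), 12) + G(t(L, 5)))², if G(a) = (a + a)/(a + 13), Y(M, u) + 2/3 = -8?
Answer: 14161/144 ≈ 98.340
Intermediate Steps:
Y(M, u) = -26/3 (Y(M, u) = -⅔ - 8 = -26/3)
G(a) = 2*a/(13 + a) (G(a) = (2*a)/(13 + a) = 2*a/(13 + a))
(Y(-21/(-14), 12) + G(t(L, 5)))² = (-26/3 + 2*(-5)/(13 - 5))² = (-26/3 + 2*(-5)/8)² = (-26/3 + 2*(-5)*(⅛))² = (-26/3 - 5/4)² = (-119/12)² = 14161/144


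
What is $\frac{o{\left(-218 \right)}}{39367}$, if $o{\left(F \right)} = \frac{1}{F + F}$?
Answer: $- \frac{1}{17164012} \approx -5.8261 \cdot 10^{-8}$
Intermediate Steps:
$o{\left(F \right)} = \frac{1}{2 F}$
$\frac{o{\left(-218 \right)}}{39367} = \frac{\frac{1}{2} \frac{1}{-218}}{39367} = \frac{1}{2} \left(- \frac{1}{218}\right) \frac{1}{39367} = \left(- \frac{1}{436}\right) \frac{1}{39367} = - \frac{1}{17164012}$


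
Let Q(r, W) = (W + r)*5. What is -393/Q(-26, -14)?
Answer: 393/200 ≈ 1.9650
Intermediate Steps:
Q(r, W) = 5*W + 5*r
-393/Q(-26, -14) = -393/(5*(-14) + 5*(-26)) = -393/(-70 - 130) = -393/(-200) = -393*(-1/200) = 393/200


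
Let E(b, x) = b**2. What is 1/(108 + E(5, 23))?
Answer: 1/133 ≈ 0.0075188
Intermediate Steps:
1/(108 + E(5, 23)) = 1/(108 + 5**2) = 1/(108 + 25) = 1/133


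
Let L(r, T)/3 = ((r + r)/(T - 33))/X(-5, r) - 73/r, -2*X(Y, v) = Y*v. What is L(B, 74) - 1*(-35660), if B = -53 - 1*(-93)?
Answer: 58473517/1640 ≈ 35655.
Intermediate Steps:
X(Y, v) = -Y*v/2
B = 40 (B = -53 + 93 = 40)
L(r, T) = -219/r + 12/(5*(-33 + T)) (L(r, T) = 3*(((r + r)/(T - 33))/((-½*(-5)*r)) - 73/r) = 3*(((2*r)/(-33 + T))/((5*r/2)) - 73/r) = 3*((2*r/(-33 + T))*(2/(5*r)) - 73/r) = 3*(4/(5*(-33 + T)) - 73/r) = 3*(-73/r + 4/(5*(-33 + T))) = -219/r + 12/(5*(-33 + T)))
L(B, 74) - 1*(-35660) = (⅗)*(12045 - 365*74 + 4*40)/(40*(-33 + 74)) - 1*(-35660) = (⅗)*(1/40)*(12045 - 27010 + 160)/41 + 35660 = (⅗)*(1/40)*(1/41)*(-14805) + 35660 = -8883/1640 + 35660 = 58473517/1640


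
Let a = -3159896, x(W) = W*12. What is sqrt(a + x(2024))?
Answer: 14*I*sqrt(15998) ≈ 1770.8*I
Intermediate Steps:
x(W) = 12*W
sqrt(a + x(2024)) = sqrt(-3159896 + 12*2024) = sqrt(-3159896 + 24288) = sqrt(-3135608) = 14*I*sqrt(15998)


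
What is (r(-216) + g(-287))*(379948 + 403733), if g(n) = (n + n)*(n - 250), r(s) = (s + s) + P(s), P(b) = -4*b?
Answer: 241898814270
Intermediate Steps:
r(s) = -2*s (r(s) = (s + s) - 4*s = 2*s - 4*s = -2*s)
g(n) = 2*n*(-250 + n) (g(n) = (2*n)*(-250 + n) = 2*n*(-250 + n))
(r(-216) + g(-287))*(379948 + 403733) = (-2*(-216) + 2*(-287)*(-250 - 287))*(379948 + 403733) = (432 + 2*(-287)*(-537))*783681 = (432 + 308238)*783681 = 308670*783681 = 241898814270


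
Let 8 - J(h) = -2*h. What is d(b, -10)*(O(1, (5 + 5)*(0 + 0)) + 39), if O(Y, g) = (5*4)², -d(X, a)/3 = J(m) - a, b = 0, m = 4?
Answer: -34242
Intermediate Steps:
J(h) = 8 + 2*h (J(h) = 8 - (-2)*h = 8 + 2*h)
d(X, a) = -48 + 3*a (d(X, a) = -3*((8 + 2*4) - a) = -3*((8 + 8) - a) = -3*(16 - a) = -48 + 3*a)
O(Y, g) = 400 (O(Y, g) = 20² = 400)
d(b, -10)*(O(1, (5 + 5)*(0 + 0)) + 39) = (-48 + 3*(-10))*(400 + 39) = (-48 - 30)*439 = -78*439 = -34242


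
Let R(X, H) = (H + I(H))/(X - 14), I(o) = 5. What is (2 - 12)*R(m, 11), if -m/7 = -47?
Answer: -32/63 ≈ -0.50794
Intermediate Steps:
m = 329 (m = -7*(-47) = 329)
R(X, H) = (5 + H)/(-14 + X) (R(X, H) = (H + 5)/(X - 14) = (5 + H)/(-14 + X))
(2 - 12)*R(m, 11) = (2 - 12)*((5 + 11)/(-14 + 329)) = -10*16/315 = -32/63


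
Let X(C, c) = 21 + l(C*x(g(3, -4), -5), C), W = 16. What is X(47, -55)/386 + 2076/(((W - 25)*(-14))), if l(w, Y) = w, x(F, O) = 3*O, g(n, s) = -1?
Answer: 59596/4053 ≈ 14.704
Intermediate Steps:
X(C, c) = 21 - 15*C (X(C, c) = 21 + C*(3*(-5)) = 21 + C*(-15) = 21 - 15*C)
X(47, -55)/386 + 2076/(((W - 25)*(-14))) = (21 - 15*47)/386 + 2076/(((16 - 25)*(-14))) = (21 - 705)*(1/386) + 2076/((-9*(-14))) = -684*1/386 + 2076/126 = -342/193 + 2076*(1/126) = -342/193 + 346/21 = 59596/4053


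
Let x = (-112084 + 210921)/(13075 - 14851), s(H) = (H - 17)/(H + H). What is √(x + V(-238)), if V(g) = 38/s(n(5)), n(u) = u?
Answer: I*√17213547/444 ≈ 9.3444*I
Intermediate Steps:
s(H) = (-17 + H)/(2*H) (s(H) = (-17 + H)/((2*H)) = (-17 + H)*(1/(2*H)) = (-17 + H)/(2*H))
V(g) = -95/3 (V(g) = 38/(((½)*(-17 + 5)/5)) = 38/(((½)*(⅕)*(-12))) = 38/(-6/5) = 38*(-⅚) = -95/3)
x = -98837/1776 (x = 98837/(-1776) = 98837*(-1/1776) = -98837/1776 ≈ -55.651)
√(x + V(-238)) = √(-98837/1776 - 95/3) = √(-155077/1776) = I*√17213547/444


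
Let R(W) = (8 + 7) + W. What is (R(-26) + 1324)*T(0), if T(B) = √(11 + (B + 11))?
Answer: 1313*√22 ≈ 6158.5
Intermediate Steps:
R(W) = 15 + W
T(B) = √(22 + B) (T(B) = √(11 + (11 + B)) = √(22 + B))
(R(-26) + 1324)*T(0) = ((15 - 26) + 1324)*√(22 + 0) = (-11 + 1324)*√22 = 1313*√22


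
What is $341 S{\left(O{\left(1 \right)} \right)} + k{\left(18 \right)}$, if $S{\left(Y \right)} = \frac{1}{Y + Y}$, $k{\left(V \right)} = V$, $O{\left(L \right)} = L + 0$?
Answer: $\frac{377}{2} \approx 188.5$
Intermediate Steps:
$O{\left(L \right)} = L$
$S{\left(Y \right)} = \frac{1}{2 Y}$
$341 S{\left(O{\left(1 \right)} \right)} + k{\left(18 \right)} = 341 \frac{1}{2 \cdot 1} + 18 = 341 \cdot \frac{1}{2} \cdot 1 + 18 = 341 \cdot \frac{1}{2} + 18 = \frac{341}{2} + 18 = \frac{377}{2}$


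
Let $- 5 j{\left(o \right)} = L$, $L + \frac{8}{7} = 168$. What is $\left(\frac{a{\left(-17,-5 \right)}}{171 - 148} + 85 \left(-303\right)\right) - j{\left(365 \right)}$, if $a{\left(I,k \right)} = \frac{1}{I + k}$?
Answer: $- \frac{455530077}{17710} \approx -25722.0$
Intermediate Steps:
$L = \frac{1168}{7}$ ($L = - \frac{8}{7} + 168 = \frac{1168}{7} \approx 166.86$)
$j{\left(o \right)} = - \frac{1168}{35}$ ($j{\left(o \right)} = \left(- \frac{1}{5}\right) \frac{1168}{7} = - \frac{1168}{35}$)
$\left(\frac{a{\left(-17,-5 \right)}}{171 - 148} + 85 \left(-303\right)\right) - j{\left(365 \right)} = \left(\frac{1}{\left(-17 - 5\right) \left(171 - 148\right)} + 85 \left(-303\right)\right) - - \frac{1168}{35} = \left(\frac{1}{\left(-22\right) \left(171 - 148\right)} - 25755\right) + \frac{1168}{35} = \left(- \frac{1}{22 \cdot 23} - 25755\right) + \frac{1168}{35} = \left(\left(- \frac{1}{22}\right) \frac{1}{23} - 25755\right) + \frac{1168}{35} = \left(- \frac{1}{506} - 25755\right) + \frac{1168}{35} = - \frac{13032031}{506} + \frac{1168}{35} = - \frac{455530077}{17710}$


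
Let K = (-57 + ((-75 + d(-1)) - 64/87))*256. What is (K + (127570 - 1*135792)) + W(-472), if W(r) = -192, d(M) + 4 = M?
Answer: -3799666/87 ≈ -43674.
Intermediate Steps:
d(M) = -4 + M
K = -3067648/87 (K = (-57 + ((-75 + (-4 - 1)) - 64/87))*256 = (-57 + ((-75 - 5) - 64*1/87))*256 = (-57 + (-80 - 64/87))*256 = (-57 - 7024/87)*256 = -11983/87*256 = -3067648/87 ≈ -35260.)
(K + (127570 - 1*135792)) + W(-472) = (-3067648/87 + (127570 - 1*135792)) - 192 = (-3067648/87 + (127570 - 135792)) - 192 = (-3067648/87 - 8222) - 192 = -3782962/87 - 192 = -3799666/87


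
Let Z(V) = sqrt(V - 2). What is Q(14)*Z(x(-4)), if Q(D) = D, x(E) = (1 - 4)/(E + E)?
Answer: 7*I*sqrt(26)/2 ≈ 17.847*I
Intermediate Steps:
x(E) = -3/(2*E) (x(E) = -3*1/(2*E) = -3/(2*E))
Z(V) = sqrt(-2 + V)
Q(14)*Z(x(-4)) = 14*sqrt(-2 - 3/2/(-4)) = 14*sqrt(-2 - 3/2*(-1/4)) = 14*sqrt(-2 + 3/8) = 14*sqrt(-13/8) = 14*(I*sqrt(26)/4) = 7*I*sqrt(26)/2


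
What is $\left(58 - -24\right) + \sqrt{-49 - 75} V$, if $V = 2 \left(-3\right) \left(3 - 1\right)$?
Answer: $82 - 24 i \sqrt{31} \approx 82.0 - 133.63 i$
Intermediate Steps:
$V = -12$ ($V = - 6 \left(3 - 1\right) = \left(-6\right) 2 = -12$)
$\left(58 - -24\right) + \sqrt{-49 - 75} V = \left(58 - -24\right) + \sqrt{-49 - 75} \left(-12\right) = \left(58 + 24\right) + \sqrt{-124} \left(-12\right) = 82 + 2 i \sqrt{31} \left(-12\right) = 82 - 24 i \sqrt{31}$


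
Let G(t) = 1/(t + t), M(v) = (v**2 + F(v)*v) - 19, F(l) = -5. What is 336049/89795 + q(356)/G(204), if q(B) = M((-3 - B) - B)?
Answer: 18859702373209/89795 ≈ 2.1003e+8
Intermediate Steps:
M(v) = -19 + v**2 - 5*v (M(v) = (v**2 - 5*v) - 19 = -19 + v**2 - 5*v)
G(t) = 1/(2*t)
q(B) = -4 + (-3 - 2*B)**2 + 10*B (q(B) = -19 + ((-3 - B) - B)**2 - 5*((-3 - B) - B) = -19 + (-3 - 2*B)**2 - 5*(-3 - 2*B) = -19 + (-3 - 2*B)**2 + (15 + 10*B) = -4 + (-3 - 2*B)**2 + 10*B)
336049/89795 + q(356)/G(204) = 336049/89795 + (5 + 4*356**2 + 22*356)/(((1/2)/204)) = 336049*(1/89795) + (5 + 4*126736 + 7832)/(((1/2)*(1/204))) = 336049/89795 + (5 + 506944 + 7832)/(1/408) = 336049/89795 + 514781*408 = 336049/89795 + 210030648 = 18859702373209/89795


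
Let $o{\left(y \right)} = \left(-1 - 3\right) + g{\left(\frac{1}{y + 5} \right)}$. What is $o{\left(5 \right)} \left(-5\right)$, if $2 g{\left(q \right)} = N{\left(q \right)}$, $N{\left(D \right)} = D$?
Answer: $\frac{79}{4} \approx 19.75$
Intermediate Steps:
$g{\left(q \right)} = \frac{q}{2}$
$o{\left(y \right)} = -4 + \frac{1}{2 \left(5 + y\right)}$ ($o{\left(y \right)} = \left(-1 - 3\right) + \frac{1}{2 \left(y + 5\right)} = -4 + \frac{1}{2 \left(5 + y\right)}$)
$o{\left(5 \right)} \left(-5\right) = \frac{-39 - 40}{2 \left(5 + 5\right)} \left(-5\right) = \frac{-39 - 40}{2 \cdot 10} \left(-5\right) = \frac{1}{2} \cdot \frac{1}{10} \left(-79\right) \left(-5\right) = \left(- \frac{79}{20}\right) \left(-5\right) = \frac{79}{4}$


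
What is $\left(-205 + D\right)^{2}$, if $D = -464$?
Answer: $447561$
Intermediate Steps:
$\left(-205 + D\right)^{2} = \left(-205 - 464\right)^{2} = \left(-669\right)^{2} = 447561$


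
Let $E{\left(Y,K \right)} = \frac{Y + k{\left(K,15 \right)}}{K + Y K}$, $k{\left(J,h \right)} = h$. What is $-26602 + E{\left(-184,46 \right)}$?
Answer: $- \frac{223935467}{8418} \approx -26602.0$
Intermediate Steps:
$E{\left(Y,K \right)} = \frac{15 + Y}{K + K Y}$ ($E{\left(Y,K \right)} = \frac{Y + 15}{K + Y K} = \frac{15 + Y}{K + K Y}$)
$-26602 + E{\left(-184,46 \right)} = -26602 + \frac{15 - 184}{46 \left(1 - 184\right)} = -26602 + \frac{1}{46} \frac{1}{-183} \left(-169\right) = -26602 + \frac{1}{46} \left(- \frac{1}{183}\right) \left(-169\right) = -26602 + \frac{169}{8418} = - \frac{223935467}{8418}$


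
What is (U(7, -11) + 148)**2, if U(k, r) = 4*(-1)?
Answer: 20736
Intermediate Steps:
U(k, r) = -4
(U(7, -11) + 148)**2 = (-4 + 148)**2 = 144**2 = 20736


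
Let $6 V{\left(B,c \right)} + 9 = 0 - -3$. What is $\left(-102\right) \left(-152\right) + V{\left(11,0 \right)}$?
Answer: $15503$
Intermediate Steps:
$V{\left(B,c \right)} = -1$ ($V{\left(B,c \right)} = - \frac{3}{2} + \frac{0 - -3}{6} = - \frac{3}{2} + \frac{0 + 3}{6} = - \frac{3}{2} + \frac{1}{6} \cdot 3 = - \frac{3}{2} + \frac{1}{2} = -1$)
$\left(-102\right) \left(-152\right) + V{\left(11,0 \right)} = \left(-102\right) \left(-152\right) - 1 = 15504 - 1 = 15503$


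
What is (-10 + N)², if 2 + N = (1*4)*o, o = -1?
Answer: 256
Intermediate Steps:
N = -6 (N = -2 + (1*4)*(-1) = -2 + 4*(-1) = -2 - 4 = -6)
(-10 + N)² = (-10 - 6)² = (-16)² = 256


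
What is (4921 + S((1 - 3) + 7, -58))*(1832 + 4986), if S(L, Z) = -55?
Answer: 33176388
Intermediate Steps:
(4921 + S((1 - 3) + 7, -58))*(1832 + 4986) = (4921 - 55)*(1832 + 4986) = 4866*6818 = 33176388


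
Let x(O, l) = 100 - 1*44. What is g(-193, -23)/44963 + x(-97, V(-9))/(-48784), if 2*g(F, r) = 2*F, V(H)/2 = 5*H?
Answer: -1491655/274184374 ≈ -0.0054403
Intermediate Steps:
V(H) = 10*H (V(H) = 2*(5*H) = 10*H)
x(O, l) = 56 (x(O, l) = 100 - 44 = 56)
g(F, r) = F (g(F, r) = (2*F)/2 = F)
g(-193, -23)/44963 + x(-97, V(-9))/(-48784) = -193/44963 + 56/(-48784) = -193*1/44963 + 56*(-1/48784) = -193/44963 - 7/6098 = -1491655/274184374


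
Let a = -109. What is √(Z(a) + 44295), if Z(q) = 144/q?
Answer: √526253199/109 ≈ 210.46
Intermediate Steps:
√(Z(a) + 44295) = √(144/(-109) + 44295) = √(144*(-1/109) + 44295) = √(-144/109 + 44295) = √(4828011/109) = √526253199/109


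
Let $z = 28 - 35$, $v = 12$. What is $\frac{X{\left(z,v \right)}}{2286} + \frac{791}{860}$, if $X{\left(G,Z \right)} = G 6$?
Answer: $\frac{295351}{327660} \approx 0.90139$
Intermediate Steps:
$z = -7$ ($z = 28 - 35 = -7$)
$X{\left(G,Z \right)} = 6 G$
$\frac{X{\left(z,v \right)}}{2286} + \frac{791}{860} = \frac{6 \left(-7\right)}{2286} + \frac{791}{860} = \left(-42\right) \frac{1}{2286} + 791 \cdot \frac{1}{860} = - \frac{7}{381} + \frac{791}{860} = \frac{295351}{327660}$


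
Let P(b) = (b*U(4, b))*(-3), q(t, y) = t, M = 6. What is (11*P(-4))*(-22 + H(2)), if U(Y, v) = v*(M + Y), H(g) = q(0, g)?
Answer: 116160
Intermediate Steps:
H(g) = 0
U(Y, v) = v*(6 + Y)
P(b) = -30*b² (P(b) = (b*(b*(6 + 4)))*(-3) = (b*(b*10))*(-3) = (b*(10*b))*(-3) = (10*b²)*(-3) = -30*b²)
(11*P(-4))*(-22 + H(2)) = (11*(-30*(-4)²))*(-22 + 0) = (11*(-30*16))*(-22) = (11*(-480))*(-22) = -5280*(-22) = 116160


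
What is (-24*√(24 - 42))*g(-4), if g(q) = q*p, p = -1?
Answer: -288*I*√2 ≈ -407.29*I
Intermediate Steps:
g(q) = -q (g(q) = q*(-1) = -q)
(-24*√(24 - 42))*g(-4) = (-24*√(24 - 42))*(-1*(-4)) = -72*I*√2*4 = -288*I*√2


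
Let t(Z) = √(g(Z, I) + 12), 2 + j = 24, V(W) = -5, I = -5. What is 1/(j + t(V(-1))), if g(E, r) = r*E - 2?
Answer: 22/449 - √35/449 ≈ 0.035822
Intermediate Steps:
j = 22 (j = -2 + 24 = 22)
g(E, r) = -2 + E*r (g(E, r) = E*r - 2 = -2 + E*r)
t(Z) = √(10 - 5*Z) (t(Z) = √((-2 + Z*(-5)) + 12) = √((-2 - 5*Z) + 12) = √(10 - 5*Z))
1/(j + t(V(-1))) = 1/(22 + √(10 - 5*(-5))) = 1/(22 + √(10 + 25)) = 1/(22 + √35)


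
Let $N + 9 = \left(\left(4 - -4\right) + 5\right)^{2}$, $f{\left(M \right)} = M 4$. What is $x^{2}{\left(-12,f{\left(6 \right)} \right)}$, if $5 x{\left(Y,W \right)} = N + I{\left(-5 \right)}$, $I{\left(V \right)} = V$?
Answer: $961$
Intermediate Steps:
$f{\left(M \right)} = 4 M$
$N = 160$ ($N = -9 + \left(\left(4 - -4\right) + 5\right)^{2} = -9 + \left(\left(4 + 4\right) + 5\right)^{2} = -9 + \left(8 + 5\right)^{2} = -9 + 13^{2} = -9 + 169 = 160$)
$x{\left(Y,W \right)} = 31$ ($x{\left(Y,W \right)} = \frac{160 - 5}{5} = \frac{1}{5} \cdot 155 = 31$)
$x^{2}{\left(-12,f{\left(6 \right)} \right)} = 31^{2} = 961$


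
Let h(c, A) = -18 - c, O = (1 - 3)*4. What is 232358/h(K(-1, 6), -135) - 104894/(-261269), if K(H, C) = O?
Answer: -30353446681/1306345 ≈ -23235.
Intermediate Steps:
O = -8 (O = -2*4 = -8)
K(H, C) = -8
232358/h(K(-1, 6), -135) - 104894/(-261269) = 232358/(-18 - 1*(-8)) - 104894/(-261269) = 232358/(-18 + 8) - 104894*(-1/261269) = 232358/(-10) + 104894/261269 = 232358*(-1/10) + 104894/261269 = -116179/5 + 104894/261269 = -30353446681/1306345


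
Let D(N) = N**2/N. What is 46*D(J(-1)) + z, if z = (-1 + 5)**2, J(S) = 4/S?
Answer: -168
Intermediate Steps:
z = 16 (z = 4**2 = 16)
D(N) = N
46*D(J(-1)) + z = 46*(4/(-1)) + 16 = 46*(4*(-1)) + 16 = 46*(-4) + 16 = -184 + 16 = -168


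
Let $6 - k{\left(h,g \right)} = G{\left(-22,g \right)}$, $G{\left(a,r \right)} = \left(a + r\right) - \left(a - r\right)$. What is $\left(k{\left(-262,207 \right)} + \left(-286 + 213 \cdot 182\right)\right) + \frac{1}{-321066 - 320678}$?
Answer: $\frac{24432477567}{641744} \approx 38072.0$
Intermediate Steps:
$G{\left(a,r \right)} = 2 r$
$k{\left(h,g \right)} = 6 - 2 g$
$\left(k{\left(-262,207 \right)} + \left(-286 + 213 \cdot 182\right)\right) + \frac{1}{-321066 - 320678} = \left(\left(6 - 414\right) + \left(-286 + 213 \cdot 182\right)\right) + \frac{1}{-321066 - 320678} = \left(\left(6 - 414\right) + \left(-286 + 38766\right)\right) + \frac{1}{-641744} = \left(-408 + 38480\right) - \frac{1}{641744} = 38072 - \frac{1}{641744} = \frac{24432477567}{641744}$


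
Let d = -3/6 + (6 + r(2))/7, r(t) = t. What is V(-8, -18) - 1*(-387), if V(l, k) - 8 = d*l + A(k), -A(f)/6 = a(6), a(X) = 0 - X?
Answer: 2981/7 ≈ 425.86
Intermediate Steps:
a(X) = -X
A(f) = 36 (A(f) = -(-6)*6 = -6*(-6) = 36)
d = 9/14 (d = -3/6 + (6 + 2)/7 = -3*⅙ + 8*(⅐) = -½ + 8/7 = 9/14 ≈ 0.64286)
V(l, k) = 44 + 9*l/14 (V(l, k) = 8 + (9*l/14 + 36) = 8 + (36 + 9*l/14) = 44 + 9*l/14)
V(-8, -18) - 1*(-387) = (44 + (9/14)*(-8)) - 1*(-387) = (44 - 36/7) + 387 = 272/7 + 387 = 2981/7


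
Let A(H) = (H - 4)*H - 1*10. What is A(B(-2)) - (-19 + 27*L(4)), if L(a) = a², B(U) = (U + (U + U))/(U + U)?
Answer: -1707/4 ≈ -426.75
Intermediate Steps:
B(U) = 3/2 (B(U) = (U + 2*U)/((2*U)) = (3*U)*(1/(2*U)) = 3/2)
A(H) = -10 + H*(-4 + H) (A(H) = (-4 + H)*H - 10 = H*(-4 + H) - 10 = -10 + H*(-4 + H))
A(B(-2)) - (-19 + 27*L(4)) = (-10 + (3/2)² - 4*3/2) - (-19 + 27*4²) = (-10 + 9/4 - 6) - (-19 + 27*16) = -55/4 - (-19 + 432) = -55/4 - 1*413 = -55/4 - 413 = -1707/4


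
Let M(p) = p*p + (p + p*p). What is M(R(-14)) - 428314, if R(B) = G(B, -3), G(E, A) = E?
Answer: -427936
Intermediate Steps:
R(B) = B
M(p) = p + 2*p² (M(p) = p² + (p + p²) = p + 2*p²)
M(R(-14)) - 428314 = -14*(1 + 2*(-14)) - 428314 = -14*(1 - 28) - 428314 = -14*(-27) - 428314 = 378 - 428314 = -427936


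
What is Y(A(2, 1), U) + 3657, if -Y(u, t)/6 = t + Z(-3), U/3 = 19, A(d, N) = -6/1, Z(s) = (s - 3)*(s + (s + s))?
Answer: 2991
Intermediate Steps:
Z(s) = 3*s*(-3 + s) (Z(s) = (-3 + s)*(s + 2*s) = (-3 + s)*(3*s) = 3*s*(-3 + s))
A(d, N) = -6 (A(d, N) = -6*1 = -6)
U = 57 (U = 3*19 = 57)
Y(u, t) = -324 - 6*t (Y(u, t) = -6*(t + 3*(-3)*(-3 - 3)) = -6*(t + 3*(-3)*(-6)) = -6*(t + 54) = -6*(54 + t) = -324 - 6*t)
Y(A(2, 1), U) + 3657 = (-324 - 6*57) + 3657 = (-324 - 342) + 3657 = -666 + 3657 = 2991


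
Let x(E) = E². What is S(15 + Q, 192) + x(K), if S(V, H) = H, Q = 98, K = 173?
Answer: 30121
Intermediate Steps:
S(15 + Q, 192) + x(K) = 192 + 173² = 192 + 29929 = 30121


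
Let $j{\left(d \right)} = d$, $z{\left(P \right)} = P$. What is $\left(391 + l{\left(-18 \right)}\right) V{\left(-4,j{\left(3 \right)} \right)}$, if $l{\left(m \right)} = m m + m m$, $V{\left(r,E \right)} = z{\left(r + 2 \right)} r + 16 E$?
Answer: $58184$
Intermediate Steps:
$V{\left(r,E \right)} = 16 E + r \left(2 + r\right)$ ($V{\left(r,E \right)} = \left(r + 2\right) r + 16 E = \left(2 + r\right) r + 16 E = r \left(2 + r\right) + 16 E = 16 E + r \left(2 + r\right)$)
$l{\left(m \right)} = 2 m^{2}$ ($l{\left(m \right)} = m^{2} + m^{2} = 2 m^{2}$)
$\left(391 + l{\left(-18 \right)}\right) V{\left(-4,j{\left(3 \right)} \right)} = \left(391 + 2 \left(-18\right)^{2}\right) \left(16 \cdot 3 - 4 \left(2 - 4\right)\right) = \left(391 + 2 \cdot 324\right) \left(48 - -8\right) = \left(391 + 648\right) \left(48 + 8\right) = 1039 \cdot 56 = 58184$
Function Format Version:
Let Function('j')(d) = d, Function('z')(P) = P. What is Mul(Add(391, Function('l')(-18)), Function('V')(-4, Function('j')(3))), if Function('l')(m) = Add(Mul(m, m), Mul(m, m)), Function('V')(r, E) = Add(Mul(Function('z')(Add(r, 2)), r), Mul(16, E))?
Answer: 58184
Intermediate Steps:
Function('V')(r, E) = Add(Mul(16, E), Mul(r, Add(2, r))) (Function('V')(r, E) = Add(Mul(Add(r, 2), r), Mul(16, E)) = Add(Mul(Add(2, r), r), Mul(16, E)) = Add(Mul(r, Add(2, r)), Mul(16, E)) = Add(Mul(16, E), Mul(r, Add(2, r))))
Function('l')(m) = Mul(2, Pow(m, 2)) (Function('l')(m) = Add(Pow(m, 2), Pow(m, 2)) = Mul(2, Pow(m, 2)))
Mul(Add(391, Function('l')(-18)), Function('V')(-4, Function('j')(3))) = Mul(Add(391, Mul(2, Pow(-18, 2))), Add(Mul(16, 3), Mul(-4, Add(2, -4)))) = Mul(Add(391, Mul(2, 324)), Add(48, Mul(-4, -2))) = Mul(Add(391, 648), Add(48, 8)) = Mul(1039, 56) = 58184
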